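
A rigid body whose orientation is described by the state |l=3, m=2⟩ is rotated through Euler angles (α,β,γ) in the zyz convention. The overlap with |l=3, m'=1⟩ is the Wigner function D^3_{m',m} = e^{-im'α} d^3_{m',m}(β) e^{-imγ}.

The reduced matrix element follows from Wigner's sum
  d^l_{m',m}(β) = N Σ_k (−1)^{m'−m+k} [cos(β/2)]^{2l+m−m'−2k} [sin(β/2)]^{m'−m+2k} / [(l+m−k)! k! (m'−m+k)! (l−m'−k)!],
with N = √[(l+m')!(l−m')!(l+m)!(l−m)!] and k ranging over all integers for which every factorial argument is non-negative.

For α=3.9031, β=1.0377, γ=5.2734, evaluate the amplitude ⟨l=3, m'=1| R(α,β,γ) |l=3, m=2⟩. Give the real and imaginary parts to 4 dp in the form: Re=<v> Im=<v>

First d^3_{1,2}(β=1.0377), then the phase factors e^{-i(1)α} and e^{-i(2)γ}:
With c≡cos(β/2)=0.868390 and s≡sin(β/2)=0.495882, N=[24·2·120·1]^{1/2}=75.894664
k: max(0,(2)−(1))=1 … min(3+(2),3−(1))=2
  k=1: (−1)^0·75.8947/(24)·0.8684^5·0.4959^1 = +0.774377
  k=2: (−1)^1·75.8947/(12)·0.8684^3·0.4959^3 = -0.505021
d^3_{1,2}(1.0377) = +0.774377 -0.505021 = +0.269356
D = (-0.723797+0.690013i)·(+0.269356)·(-0.433862+0.900980i) = -0.082870-0.256291i

Re=-0.0829 Im=-0.2563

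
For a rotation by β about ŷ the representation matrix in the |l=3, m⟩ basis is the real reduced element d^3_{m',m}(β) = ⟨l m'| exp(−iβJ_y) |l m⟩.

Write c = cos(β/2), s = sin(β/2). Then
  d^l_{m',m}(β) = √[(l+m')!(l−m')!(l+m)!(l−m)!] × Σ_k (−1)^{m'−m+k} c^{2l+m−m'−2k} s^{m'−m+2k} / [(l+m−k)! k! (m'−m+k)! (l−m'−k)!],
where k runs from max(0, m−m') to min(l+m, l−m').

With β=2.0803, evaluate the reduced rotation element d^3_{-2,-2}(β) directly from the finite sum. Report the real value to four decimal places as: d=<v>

d^3_{-2,-2}(β=2.0803) via Wigner's sum:
With c≡cos(β/2)=0.506091 and s≡sin(β/2)=0.862480, N=[1·120·1·120]^{1/2}=120.000000
k∈{0,1} keeps every argument non-negative
  k=0: (−1)^0·120.0000/(120)·0.5061^6·0.8625^0 = +0.016802
  k=1: (−1)^1·120.0000/(24)·0.5061^4·0.8625^2 = -0.243996
d^3_{-2,-2}(2.0803) = +0.016802 -0.243996 = -0.227193

d=-0.2272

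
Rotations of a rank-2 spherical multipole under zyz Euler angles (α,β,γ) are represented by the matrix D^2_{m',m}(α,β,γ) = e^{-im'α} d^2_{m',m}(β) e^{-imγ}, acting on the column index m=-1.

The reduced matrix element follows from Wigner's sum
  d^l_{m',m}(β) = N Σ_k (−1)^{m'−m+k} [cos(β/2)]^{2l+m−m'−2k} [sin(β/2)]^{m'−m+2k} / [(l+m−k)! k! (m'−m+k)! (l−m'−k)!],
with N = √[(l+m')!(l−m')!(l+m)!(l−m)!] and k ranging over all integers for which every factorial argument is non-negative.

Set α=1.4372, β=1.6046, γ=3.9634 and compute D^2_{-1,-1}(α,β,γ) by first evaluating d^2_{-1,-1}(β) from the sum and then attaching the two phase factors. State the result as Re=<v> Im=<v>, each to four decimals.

Re=-0.3276 Im=0.3984

D^2_{-1,-1}(1.4372,1.6046,3.9634) = e^{-i·-1·1.4372}·d^2_{-1,-1}(1.6046)·e^{-i·-1·3.9634}. Compute d first:
c=cos(1.6046/2)=0.695055, s=sin(1.6046/2)=0.718957; N=√[1·6·1·6]=6.000000
k: max(0,(-1)−(-1))=0 … min(2+(-1),2−(-1))=1
  k=0: (−1)^0·6.0000/(6)·0.6951^4·0.7190^0 = +0.233387
  k=1: (−1)^1·6.0000/(2)·0.6951^2·0.7190^2 = -0.749143
d^2_{-1,-1}(1.6046) = +0.233387 -0.749143 = -0.515756
Phases: e^{-i·(-1)·1.4372}=+0.133199+0.991089i, e^{-i·(-1)·3.9634}=-0.680899-0.732378i ⇒ D=-0.327586+0.398362i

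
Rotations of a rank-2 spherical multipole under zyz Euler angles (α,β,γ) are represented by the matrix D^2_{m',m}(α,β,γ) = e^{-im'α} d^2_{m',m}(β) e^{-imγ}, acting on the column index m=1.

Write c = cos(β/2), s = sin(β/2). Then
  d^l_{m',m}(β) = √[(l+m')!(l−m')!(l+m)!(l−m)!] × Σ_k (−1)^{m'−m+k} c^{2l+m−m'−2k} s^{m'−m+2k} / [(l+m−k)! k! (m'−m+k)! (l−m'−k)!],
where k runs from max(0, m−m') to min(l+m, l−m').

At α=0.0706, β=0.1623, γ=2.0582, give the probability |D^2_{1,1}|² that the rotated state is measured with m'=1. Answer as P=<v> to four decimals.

Split into d^2_{1,1}(β=0.1623) × two z-phases.
c=cos(0.1623/2)=0.996709, s=sin(0.1623/2)=0.081061; N=√[6·1·6·1]=6.000000
k: max(0,(1)−(1))=0 … min(2+(1),2−(1))=1
  k=0: (−1)^0·6.0000/(6)·0.9967^4·0.0811^0 = +0.986901
  k=1: (−1)^1·6.0000/(2)·0.9967^2·0.0811^2 = -0.019583
d^2_{1,1}(0.1623) = +0.986901 -0.019583 = +0.967318
|D^2_{1,1}|² = |d^2_{1,1}(β)|² = (+0.967318)² = 0.935705 (the z-rotation phases have unit modulus)

P=0.9357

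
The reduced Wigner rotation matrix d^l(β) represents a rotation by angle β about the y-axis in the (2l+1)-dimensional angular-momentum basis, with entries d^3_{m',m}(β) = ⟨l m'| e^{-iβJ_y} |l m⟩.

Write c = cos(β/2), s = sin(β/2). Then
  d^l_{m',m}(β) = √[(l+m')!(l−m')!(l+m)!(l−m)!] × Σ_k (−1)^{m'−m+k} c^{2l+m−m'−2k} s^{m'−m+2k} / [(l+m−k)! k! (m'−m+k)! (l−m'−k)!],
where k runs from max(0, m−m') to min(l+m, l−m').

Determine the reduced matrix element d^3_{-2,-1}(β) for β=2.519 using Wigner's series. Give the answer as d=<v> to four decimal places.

d^3_{-2,-1}(β=2.519) via Wigner's sum:
Half-angle: c=0.306293, s=0.951937. N=√(1·120·2·24)=75.894664
The bounds max(0,m−m')=1 and min(l+m,l−m')=2 give 2 terms
  k=1: (−1)^0·75.8947/(24)·0.3063^5·0.9519^1 = +0.008115
  k=2: (−1)^1·75.8947/(12)·0.3063^3·0.9519^3 = -0.156771
d^3_{-2,-1}(2.519) = +0.008115 -0.156771 = -0.148656

d=-0.1487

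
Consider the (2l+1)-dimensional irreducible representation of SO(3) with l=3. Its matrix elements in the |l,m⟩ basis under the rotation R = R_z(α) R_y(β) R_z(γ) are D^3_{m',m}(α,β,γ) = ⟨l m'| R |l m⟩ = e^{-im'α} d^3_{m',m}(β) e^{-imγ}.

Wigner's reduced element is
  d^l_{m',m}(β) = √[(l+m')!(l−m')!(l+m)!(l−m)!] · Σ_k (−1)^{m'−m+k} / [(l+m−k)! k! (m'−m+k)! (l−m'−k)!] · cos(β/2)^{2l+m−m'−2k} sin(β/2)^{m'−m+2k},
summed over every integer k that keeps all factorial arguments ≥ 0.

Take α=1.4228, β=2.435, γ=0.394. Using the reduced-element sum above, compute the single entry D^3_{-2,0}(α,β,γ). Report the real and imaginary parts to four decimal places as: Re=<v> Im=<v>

First d^3_{-2,0}(β=2.435), then the phase factors e^{-i(-2)α} and e^{-i(0)γ}:
Half-angle: c=0.345992, s=0.938237. N=√(1·120·6·6)=65.726707
k∈{2,3} keeps every argument non-negative
  k=2: (−1)^0·65.7267/(12)·0.3460^4·0.9382^2 = +0.069096
  k=3: (−1)^1·65.7267/(12)·0.3460^2·0.9382^4 = -0.508095
d^3_{-2,0}(2.435) = +0.069096 -0.508095 = -0.438999
D = (-0.956513+0.291689i)·(-0.438999)·(+1.000000+0.000000i) = +0.419908-0.128051i

Re=0.4199 Im=-0.1281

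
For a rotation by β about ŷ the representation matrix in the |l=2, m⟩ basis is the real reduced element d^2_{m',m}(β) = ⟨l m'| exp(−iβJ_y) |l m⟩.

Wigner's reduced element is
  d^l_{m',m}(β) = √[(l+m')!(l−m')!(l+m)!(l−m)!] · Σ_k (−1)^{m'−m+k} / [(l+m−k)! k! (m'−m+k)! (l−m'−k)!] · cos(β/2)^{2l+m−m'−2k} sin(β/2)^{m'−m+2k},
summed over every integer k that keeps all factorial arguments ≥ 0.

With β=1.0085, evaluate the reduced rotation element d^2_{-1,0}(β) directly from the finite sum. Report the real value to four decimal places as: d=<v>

d^2_{-1,0}(β=1.0085) via Wigner's sum:
With c≡cos(β/2)=0.875537 and s≡sin(β/2)=0.483151, N=[1·6·2·2]^{1/2}=4.898979
k: max(0,(0)−(-1))=1 … min(2+(0),2−(-1))=2
  k=1: (−1)^0·4.8990/(2)·0.8755^3·0.4832^1 = +0.794295
  k=2: (−1)^1·4.8990/(2)·0.8755^1·0.4832^3 = -0.241879
d^2_{-1,0}(1.0085) = +0.794295 -0.241879 = +0.552416

d=0.5524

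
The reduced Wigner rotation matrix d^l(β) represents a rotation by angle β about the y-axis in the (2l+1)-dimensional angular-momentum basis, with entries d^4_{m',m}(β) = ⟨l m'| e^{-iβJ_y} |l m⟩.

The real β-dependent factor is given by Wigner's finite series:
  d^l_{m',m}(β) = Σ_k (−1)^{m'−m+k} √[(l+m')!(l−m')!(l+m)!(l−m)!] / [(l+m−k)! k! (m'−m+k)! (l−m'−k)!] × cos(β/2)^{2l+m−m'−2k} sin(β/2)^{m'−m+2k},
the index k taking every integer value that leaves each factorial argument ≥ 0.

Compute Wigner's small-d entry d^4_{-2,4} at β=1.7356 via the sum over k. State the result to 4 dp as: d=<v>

d^4_{-2,4}(β=1.7356) via Wigner's sum:
With c≡cos(β/2)=0.646507 and s≡sin(β/2)=0.762908, N=[2·720·40320·1]^{1/2}=7619.763776
k∈{6} keeps every argument non-negative
  k=6: (−1)^0·7619.7638/(1440)·0.6465^2·0.7629^6 = +0.436073
d^4_{-2,4}(1.7356) = +0.436073

d=0.4361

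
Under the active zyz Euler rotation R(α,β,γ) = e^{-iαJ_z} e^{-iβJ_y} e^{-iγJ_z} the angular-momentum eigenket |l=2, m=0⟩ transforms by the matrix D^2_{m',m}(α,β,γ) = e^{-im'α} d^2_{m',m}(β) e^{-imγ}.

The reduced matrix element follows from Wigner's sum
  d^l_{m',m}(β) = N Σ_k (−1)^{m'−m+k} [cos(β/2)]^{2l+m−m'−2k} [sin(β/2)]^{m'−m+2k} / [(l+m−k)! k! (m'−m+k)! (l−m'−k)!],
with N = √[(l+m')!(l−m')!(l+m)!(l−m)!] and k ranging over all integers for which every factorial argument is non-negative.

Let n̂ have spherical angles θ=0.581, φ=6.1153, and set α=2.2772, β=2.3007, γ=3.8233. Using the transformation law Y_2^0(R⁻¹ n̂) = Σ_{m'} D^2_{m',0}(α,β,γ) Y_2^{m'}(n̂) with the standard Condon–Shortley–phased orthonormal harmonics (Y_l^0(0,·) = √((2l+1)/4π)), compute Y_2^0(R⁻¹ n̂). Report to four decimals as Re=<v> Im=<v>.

Need the full column D^2_{m',0} for m'=−2..2 at α=2.2772, β=2.3007, γ=3.8233.
cos(β/2)=0.408168, sin(β/2)=0.912907
d^2_{-2,0}: single k=2 term ⇒ +0.340100;  D = -0.053509-0.335864i
d^2_{-1,0}: k∈[1..2] ⇒ +0.152061 -0.760666 = -0.608605;  D = +0.395047-0.462966i
d^2_{0,0}: k∈[0..2] ⇒ +0.027756 -0.555381 +0.694554 = +0.166929;  D = +0.166929+0.000000i
d^2_{1,0}: k∈[0..1] ⇒ -0.152061 +0.760666 = +0.608605;  D = -0.395047-0.462966i
d^2_{2,0}: single k=0 term ⇒ +0.340100;  D = -0.053509+0.335864i
Y_2^{m'}(θ=0.581,φ=6.1153) and Σ D·Y over m':
  (-0.0535-0.3359i)·(+0.1099+0.0383i)  (+0.3950-0.4630i)·(+0.3495+0.0592i)  (+0.1669+0.0000i)·(+0.3458+0.0000i)  (-0.3950-0.4630i)·(-0.3495+0.0592i)  (-0.0535+0.3359i)·(+0.1099-0.0383i)
Y_2^0(R⁻¹ n̂) = +0.402661+0.000000i

Re=0.4027 Im=0.0000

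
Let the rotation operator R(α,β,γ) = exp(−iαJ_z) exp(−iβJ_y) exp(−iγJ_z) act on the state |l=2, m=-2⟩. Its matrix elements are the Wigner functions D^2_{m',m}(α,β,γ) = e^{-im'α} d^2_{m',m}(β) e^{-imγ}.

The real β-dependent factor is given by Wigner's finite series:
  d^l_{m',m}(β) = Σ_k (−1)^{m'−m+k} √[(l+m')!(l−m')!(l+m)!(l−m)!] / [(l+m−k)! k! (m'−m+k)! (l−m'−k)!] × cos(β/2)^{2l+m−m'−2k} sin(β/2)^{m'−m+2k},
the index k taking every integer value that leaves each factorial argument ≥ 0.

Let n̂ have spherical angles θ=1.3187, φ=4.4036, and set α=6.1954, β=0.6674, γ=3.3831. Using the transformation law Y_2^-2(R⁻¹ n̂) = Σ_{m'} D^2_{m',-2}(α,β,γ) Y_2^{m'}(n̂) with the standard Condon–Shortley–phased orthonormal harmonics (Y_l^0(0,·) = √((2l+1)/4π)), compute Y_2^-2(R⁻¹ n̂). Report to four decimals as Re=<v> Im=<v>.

Need the full column D^2_{m',-2} for m'=−2..2 at α=6.1954, β=0.6674, γ=3.3831.
cos(β/2)=0.944837, sin(β/2)=0.327541
d^2_{-2,-2}: single k=0 term ⇒ +0.796943;  D = +0.759575+0.241174i
d^2_{-1,-2}: single k=0 term ⇒ -0.552543;  D = -0.509947-0.212740i
d^2_{0,-2}: single k=0 term ⇒ +0.234596;  D = +0.207758+0.108958i
d^2_{1,-2}: single k=0 term ⇒ -0.066403;  D = -0.055876-0.035878i
d^2_{2,-2}: single k=0 term ⇒ +0.011510;  D = +0.009103+0.007044i
Y_2^{m'}(θ=1.3187,φ=4.4036) and Σ D·Y over m':
  (+0.7596+0.2412i)·(-0.2953-0.2098i)  (-0.5099-0.2127i)·(-0.0567+0.1778i)  (+0.2078+0.1090i)·(-0.2565+0.0000i)  (-0.0559-0.0359i)·(+0.0567+0.1778i)  (+0.0091+0.0070i)·(-0.2953+0.2098i)
Y_2^-2(R⁻¹ n̂) = -0.161245-0.349239i

Re=-0.1612 Im=-0.3492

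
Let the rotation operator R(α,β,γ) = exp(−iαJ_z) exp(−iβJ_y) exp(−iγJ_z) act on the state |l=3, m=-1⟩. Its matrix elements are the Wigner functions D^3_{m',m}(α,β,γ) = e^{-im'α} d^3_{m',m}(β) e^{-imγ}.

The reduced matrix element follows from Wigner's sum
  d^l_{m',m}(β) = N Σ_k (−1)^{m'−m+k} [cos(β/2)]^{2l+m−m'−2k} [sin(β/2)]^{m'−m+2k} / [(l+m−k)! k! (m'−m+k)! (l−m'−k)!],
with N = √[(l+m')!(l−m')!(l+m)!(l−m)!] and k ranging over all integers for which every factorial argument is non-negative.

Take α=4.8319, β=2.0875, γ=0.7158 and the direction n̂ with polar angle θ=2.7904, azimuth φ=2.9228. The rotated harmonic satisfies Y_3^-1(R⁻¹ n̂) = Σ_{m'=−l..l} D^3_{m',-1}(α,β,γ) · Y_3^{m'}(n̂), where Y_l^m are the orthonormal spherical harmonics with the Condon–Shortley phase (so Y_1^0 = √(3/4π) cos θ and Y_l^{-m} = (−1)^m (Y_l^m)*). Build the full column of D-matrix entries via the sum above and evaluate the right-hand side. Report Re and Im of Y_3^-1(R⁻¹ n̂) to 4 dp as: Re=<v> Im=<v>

Need the full column D^3_{m',-1} for m'=−3..3 at α=4.8319, β=2.0875, γ=0.7158.
cos(β/2)=0.502983, sin(β/2)=0.864296
d^3_{-3,-1}: single k=2 term ⇒ +0.185175;  D = -0.162820+0.088203i
d^3_{-2,-1}: k∈[1..2] ⇒ +0.087989 -0.519610 = -0.431621;  D = +0.249371+0.352294i
d^3_{-1,-1}: k∈[0..2] ⇒ +0.016193 -0.382497 +0.847049 = +0.480745;  D = +0.356475-0.322554i
d^3_{0,-1}: k∈[0..2] ⇒ -0.096387 +0.853806 -0.840345 = -0.082926;  D = -0.062573-0.054417i
d^3_{1,-1}: k∈[0..2] ⇒ +0.286872 -1.129398 +0.416847 = -0.425679;  D = +0.239051-0.352217i
d^3_{2,-1}: k∈[0..1] ⇒ -0.519610 +0.767126 = +0.247516;  D = -0.219913-0.113590i
d^3_{3,-1}: single k=0 term ⇒ +0.546768;  D = +0.191213-0.512242i
Y_3^{m'}(θ=2.7904,φ=2.9228) and Σ D·Y over m':
  (-0.1628+0.0882i)·(-0.0135-0.0104i)  (+0.2494+0.3523i)·(-0.1029-0.0481i)  (+0.3565-0.3226i)·(-0.3699-0.0822i)  (-0.0626-0.0544i)·(-0.4935+0.0000i)  (+0.2391-0.3522i)·(+0.3699-0.0822i)  (-0.2199-0.1136i)·(-0.1029+0.0481i)  (+0.1912-0.5122i)·(+0.0135-0.0104i)
Y_3^-1(R⁻¹ n̂) = -0.048297-0.088614i

Re=-0.0483 Im=-0.0886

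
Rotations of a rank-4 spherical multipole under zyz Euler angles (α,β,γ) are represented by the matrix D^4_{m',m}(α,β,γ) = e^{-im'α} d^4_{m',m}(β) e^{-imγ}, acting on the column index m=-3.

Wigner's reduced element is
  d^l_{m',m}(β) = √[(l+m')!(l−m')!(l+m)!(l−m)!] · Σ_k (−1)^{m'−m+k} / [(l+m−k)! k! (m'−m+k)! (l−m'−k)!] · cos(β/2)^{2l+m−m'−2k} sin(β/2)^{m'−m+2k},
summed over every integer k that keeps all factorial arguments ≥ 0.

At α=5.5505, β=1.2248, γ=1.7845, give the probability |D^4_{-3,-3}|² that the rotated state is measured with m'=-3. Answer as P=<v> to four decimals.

P=0.2434

D^4_{-3,-3}(5.5505,1.2248,1.7845) = e^{-i·-3·5.5505}·d^4_{-3,-3}(1.2248)·e^{-i·-3·1.7845}. Compute d first:
With c≡cos(β/2)=0.818271 and s≡sin(β/2)=0.574833, N=[1·5040·1·5040]^{1/2}=5040.000000
Admissible k: 0..1 (factorial args all ≥0)
  k=0: (−1)^0·5040.0000/(5040)·0.8183^8·0.5748^0 = +0.200991
  k=1: (−1)^1·5040.0000/(720)·0.8183^6·0.5748^2 = -0.694326
d^4_{-3,-3}(1.2248) = +0.200991 -0.694326 = -0.493335
|D^4_{-3,-3}|² = |d^4_{-3,-3}(β)|² = (-0.493335)² = 0.243380 (the z-rotation phases have unit modulus)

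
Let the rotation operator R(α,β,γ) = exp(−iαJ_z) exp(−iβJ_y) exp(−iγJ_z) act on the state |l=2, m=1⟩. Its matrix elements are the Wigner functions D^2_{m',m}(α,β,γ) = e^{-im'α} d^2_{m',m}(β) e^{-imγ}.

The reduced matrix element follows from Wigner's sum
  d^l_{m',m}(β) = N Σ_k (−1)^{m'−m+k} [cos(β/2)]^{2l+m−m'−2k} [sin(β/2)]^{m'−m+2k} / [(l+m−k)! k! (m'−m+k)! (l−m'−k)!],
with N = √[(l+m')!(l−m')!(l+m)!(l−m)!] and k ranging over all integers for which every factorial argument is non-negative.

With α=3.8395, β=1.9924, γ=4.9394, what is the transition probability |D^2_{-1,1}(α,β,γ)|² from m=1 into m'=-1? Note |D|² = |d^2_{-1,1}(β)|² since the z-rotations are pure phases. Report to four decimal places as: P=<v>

P=0.0164

First d^2_{-1,1}(β=1.9924), then the phase factors e^{-i(-1)α} and e^{-i(1)γ}:
c=cos(1.9924/2)=0.543496, s=sin(1.9924/2)=0.839412; N=√[1·6·6·1]=6.000000
The bounds max(0,m−m')=2 and min(l+m,l−m')=3 give 2 terms
  k=2: (−1)^0·6.0000/(2)·0.5435^2·0.8394^2 = +0.624402
  k=3: (−1)^1·6.0000/(6)·0.5435^0·0.8394^4 = -0.496478
d^2_{-1,1}(1.9924) = +0.624402 -0.496478 = +0.127923
|D^2_{-1,1}|² = |d^2_{-1,1}(β)|² = (+0.127923)² = 0.016364 (the z-rotation phases have unit modulus)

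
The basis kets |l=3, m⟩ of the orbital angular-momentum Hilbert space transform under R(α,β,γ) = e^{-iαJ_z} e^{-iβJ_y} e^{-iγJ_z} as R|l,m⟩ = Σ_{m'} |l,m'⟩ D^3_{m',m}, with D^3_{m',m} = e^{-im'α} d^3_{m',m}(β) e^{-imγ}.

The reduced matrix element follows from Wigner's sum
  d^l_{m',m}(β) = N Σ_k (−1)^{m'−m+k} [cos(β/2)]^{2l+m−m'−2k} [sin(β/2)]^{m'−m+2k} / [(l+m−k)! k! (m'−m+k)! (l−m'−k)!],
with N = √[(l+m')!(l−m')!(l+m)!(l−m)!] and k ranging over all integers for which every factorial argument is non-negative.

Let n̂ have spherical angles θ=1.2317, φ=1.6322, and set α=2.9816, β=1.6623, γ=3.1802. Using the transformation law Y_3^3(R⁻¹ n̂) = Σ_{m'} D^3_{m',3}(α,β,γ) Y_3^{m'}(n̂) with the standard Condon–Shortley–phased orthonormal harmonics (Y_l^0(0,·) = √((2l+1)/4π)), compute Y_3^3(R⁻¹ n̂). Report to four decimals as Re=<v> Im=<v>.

Re=0.3720 Im=0.1417

Need the full column D^3_{m',3} for m'=−3..3 at α=2.9816, β=1.6623, γ=3.1802.
cos(β/2)=0.674027, sin(β/2)=0.738707
d^3_{-3,3}: single k=6 term ⇒ +0.162492;  D = +0.134495-0.091186i
d^3_{-2,3}: single k=5 term ⇒ +0.363173;  D = -0.329227+0.153311i
d^3_{-1,3}: single k=4 term ⇒ +0.523949;  D = +0.504145-0.142687i
d^3_{0,3}: single k=3 term ⇒ +0.552030;  D = -0.548332+0.063794i
d^3_{1,3}: single k=2 term ⇒ +0.436213;  D = +0.435787+0.019262i
d^3_{2,3}: single k=1 term ⇒ +0.251729;  D = -0.246501-0.051038i
d^3_{3,3}: single k=0 term ⇒ +0.093770;  D = +0.087621+0.033397i
Y_3^{m'}(θ=1.2317,φ=1.6322) and Σ D·Y over m':
  (+0.1345-0.0912i)·(+0.0641+0.3440i)  (-0.3292+0.1533i)·(-0.3001+0.0370i)  (+0.5041-0.1427i)·(+0.0084+0.1359i)  (-0.5483+0.0638i)·(-0.3037+0.0000i)  (+0.4358+0.0193i)·(-0.0084+0.1359i)  (-0.2465-0.0510i)·(-0.3001-0.0370i)  (+0.0876+0.0334i)·(-0.0641+0.3440i)
Y_3^3(R⁻¹ n̂) = +0.371953+0.141689i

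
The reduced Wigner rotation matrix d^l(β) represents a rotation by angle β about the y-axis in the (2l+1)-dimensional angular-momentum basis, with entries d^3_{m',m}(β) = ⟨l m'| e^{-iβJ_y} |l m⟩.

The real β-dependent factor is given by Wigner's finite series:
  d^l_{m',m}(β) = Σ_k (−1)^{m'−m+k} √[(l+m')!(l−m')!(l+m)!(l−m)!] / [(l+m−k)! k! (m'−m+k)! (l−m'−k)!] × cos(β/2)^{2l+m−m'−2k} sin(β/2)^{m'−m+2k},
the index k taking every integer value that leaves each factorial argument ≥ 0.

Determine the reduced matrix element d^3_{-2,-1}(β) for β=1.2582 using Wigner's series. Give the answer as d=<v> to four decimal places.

d=-0.0381

d^3_{-2,-1}(β=1.2582) via Wigner's sum:
Half-angle: c=0.808557, s=0.588417. N=√(1·120·2·24)=75.894664
k: max(0,(-1)−(-2))=1 … min(3+(-1),3−(-2))=2
  k=1: (−1)^0·75.8947/(24)·0.8086^5·0.5884^1 = +0.643043
  k=2: (−1)^1·75.8947/(12)·0.8086^3·0.5884^3 = -0.681113
d^3_{-2,-1}(1.2582) = +0.643043 -0.681113 = -0.038070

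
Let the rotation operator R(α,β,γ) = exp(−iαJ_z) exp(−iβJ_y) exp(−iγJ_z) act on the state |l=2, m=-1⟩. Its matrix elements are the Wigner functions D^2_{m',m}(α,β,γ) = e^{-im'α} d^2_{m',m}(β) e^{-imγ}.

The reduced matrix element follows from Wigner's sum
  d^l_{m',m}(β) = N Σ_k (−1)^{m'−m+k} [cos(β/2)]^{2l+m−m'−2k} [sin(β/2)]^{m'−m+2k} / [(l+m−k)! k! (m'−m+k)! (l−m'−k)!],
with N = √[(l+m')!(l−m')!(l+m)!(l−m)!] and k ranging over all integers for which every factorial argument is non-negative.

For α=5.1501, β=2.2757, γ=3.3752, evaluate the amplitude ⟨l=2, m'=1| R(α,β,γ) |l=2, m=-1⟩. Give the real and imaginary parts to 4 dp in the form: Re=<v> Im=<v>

Re=0.0494 Im=0.2388

Split into d^2_{1,-1}(β=2.2757) × two z-phases.
c=cos(2.2757/2)=0.419547, s=sin(2.2757/2)=0.907734; N=√[6·1·1·6]=6.000000
k∈{0,1} keeps every argument non-negative
  k=0: (−1)^2·6.0000/(2)·0.4195^2·0.9077^2 = +0.435110
  k=1: (−1)^3·6.0000/(6)·0.4195^0·0.9077^4 = -0.678943
d^2_{1,-1}(2.2757) = +0.435110 -0.678943 = -0.243833
Attach z-rotation phases: D = e^{-i(1)(5.1501)}·(-0.243833)·e^{-i(-1)(3.3752)} = +0.049422+0.238772i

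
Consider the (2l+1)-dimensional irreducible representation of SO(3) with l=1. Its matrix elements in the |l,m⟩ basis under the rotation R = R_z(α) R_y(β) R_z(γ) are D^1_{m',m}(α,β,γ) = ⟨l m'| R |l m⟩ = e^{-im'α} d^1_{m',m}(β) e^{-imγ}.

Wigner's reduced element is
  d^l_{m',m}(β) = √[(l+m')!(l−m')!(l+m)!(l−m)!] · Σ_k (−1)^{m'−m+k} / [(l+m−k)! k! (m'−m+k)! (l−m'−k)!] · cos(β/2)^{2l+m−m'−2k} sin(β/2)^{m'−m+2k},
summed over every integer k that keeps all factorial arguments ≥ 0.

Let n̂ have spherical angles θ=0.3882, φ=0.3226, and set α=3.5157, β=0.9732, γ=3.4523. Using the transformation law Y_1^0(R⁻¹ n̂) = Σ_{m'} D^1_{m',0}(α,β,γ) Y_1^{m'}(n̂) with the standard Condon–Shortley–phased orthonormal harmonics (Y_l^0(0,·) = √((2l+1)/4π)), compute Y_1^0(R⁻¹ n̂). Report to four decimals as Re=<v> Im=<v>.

Need the full column D^1_{m',0} for m'=−1..1 at α=3.5157, β=0.9732, γ=3.4523.
cos(β/2)=0.883928, sin(β/2)=0.467623
d^1_{-1,0}: single k=1 term ⇒ +0.584558;  D = -0.544127-0.213622i
d^1_{0,0}: k∈[0..1] ⇒ +0.781329 -0.218671 = +0.562657;  D = +0.562657+0.000000i
d^1_{1,0}: single k=0 term ⇒ -0.584558;  D = +0.544127-0.213622i
Y_1^{m'}(θ=0.3882,φ=0.3226) and Σ D·Y over m':
  (-0.5441-0.2136i)·(+0.1240-0.0415i)  (+0.5627+0.0000i)·(+0.4522+0.0000i)  (+0.5441-0.2136i)·(-0.1240-0.0415i)
Y_1^0(R⁻¹ n̂) = +0.101768+0.000000i

Re=0.1018 Im=0.0000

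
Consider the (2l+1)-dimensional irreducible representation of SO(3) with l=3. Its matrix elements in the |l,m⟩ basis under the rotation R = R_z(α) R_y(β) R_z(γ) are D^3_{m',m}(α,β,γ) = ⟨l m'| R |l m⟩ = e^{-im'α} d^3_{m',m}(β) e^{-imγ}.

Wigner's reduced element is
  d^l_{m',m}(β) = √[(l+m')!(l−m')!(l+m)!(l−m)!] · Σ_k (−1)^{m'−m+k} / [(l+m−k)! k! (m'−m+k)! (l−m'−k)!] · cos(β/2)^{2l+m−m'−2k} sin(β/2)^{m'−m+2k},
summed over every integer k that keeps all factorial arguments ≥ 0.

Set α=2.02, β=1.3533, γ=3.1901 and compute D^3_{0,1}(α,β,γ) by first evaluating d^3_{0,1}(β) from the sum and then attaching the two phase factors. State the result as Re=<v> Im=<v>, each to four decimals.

Split into d^3_{0,1}(β=1.3533) × two z-phases.
c=cos(1.3533/2)=0.779675, s=sin(1.3533/2)=0.626185; N=√[6·6·24·2]=41.569219
The bounds max(0,m−m')=1 and min(l+m,l−m')=3 give 3 terms
  k=1: (−1)^0·41.5692/(12)·0.7797^5·0.6262^1 = +0.624972
  k=2: (−1)^1·41.5692/(4)·0.7797^3·0.6262^3 = -1.209371
  k=3: (−1)^2·41.5692/(12)·0.7797^1·0.6262^5 = +0.260026
d^3_{0,1}(1.3533) = +0.624972 -1.209371 +0.260026 = -0.324374
Attach z-rotation phases: D = e^{-i(0)(2.02)}·(-0.324374)·e^{-i(1)(3.1901)} = +0.323992-0.015728i

Re=0.3240 Im=-0.0157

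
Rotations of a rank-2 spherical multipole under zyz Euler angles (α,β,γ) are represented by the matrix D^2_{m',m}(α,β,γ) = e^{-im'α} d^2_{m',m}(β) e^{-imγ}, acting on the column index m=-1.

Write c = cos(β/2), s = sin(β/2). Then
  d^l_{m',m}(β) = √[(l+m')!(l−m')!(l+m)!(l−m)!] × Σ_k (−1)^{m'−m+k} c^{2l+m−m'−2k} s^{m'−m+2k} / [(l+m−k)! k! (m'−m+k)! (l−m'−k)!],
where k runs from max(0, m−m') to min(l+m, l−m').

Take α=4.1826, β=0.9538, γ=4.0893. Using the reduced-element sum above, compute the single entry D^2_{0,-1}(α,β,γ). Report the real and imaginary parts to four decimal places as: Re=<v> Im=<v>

Re=0.3373 Im=0.4694

D^2_{0,-1}(4.1826,0.9538,4.0893) = e^{-i·0·4.1826}·d^2_{0,-1}(0.9538)·e^{-i·-1·4.0893}. Compute d first:
With c≡cos(β/2)=0.888422 and s≡sin(β/2)=0.459027, N=[2·2·1·6]^{1/2}=4.898979
Admissible k: 0..1 (factorial args all ≥0)
  k=0: (−1)^1·4.8990/(2)·0.8884^3·0.4590^1 = -0.788447
  k=1: (−1)^2·4.8990/(2)·0.8884^1·0.4590^3 = +0.210480
d^2_{0,-1}(0.9538) = -0.788447 +0.210480 = -0.577967
D = (+1.000000+0.000000i)·(-0.577967)·(-0.583546-0.812080i) = +0.337270+0.469355i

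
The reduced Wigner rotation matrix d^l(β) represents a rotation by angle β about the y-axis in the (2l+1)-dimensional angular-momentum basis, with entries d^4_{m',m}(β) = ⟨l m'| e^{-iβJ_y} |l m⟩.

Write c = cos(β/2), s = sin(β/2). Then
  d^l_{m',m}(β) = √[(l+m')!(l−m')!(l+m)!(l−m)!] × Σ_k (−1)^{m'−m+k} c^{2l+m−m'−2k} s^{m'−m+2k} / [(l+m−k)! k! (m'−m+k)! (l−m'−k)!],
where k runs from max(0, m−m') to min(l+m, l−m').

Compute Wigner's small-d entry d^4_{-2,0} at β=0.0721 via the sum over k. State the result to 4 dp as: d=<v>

d^4_{-2,0}(β=0.0721) via Wigner's sum:
c=cos(0.0721/2)=0.999350, s=sin(0.0721/2)=0.036042; N=√[2·720·24·24]=910.735966
k∈{2,3,4} keeps every argument non-negative
  k=2: (−1)^0·910.7360/(96)·0.9994^6·0.0360^2 = +0.012276
  k=3: (−1)^1·910.7360/(36)·0.9994^4·0.0360^4 = -0.000043
  k=4: (−1)^2·910.7360/(96)·0.9994^2·0.0360^6 = +0.000000
d^4_{-2,0}(0.0721) = +0.012276 -0.000043 +0.000000 = +0.012233

d=0.0122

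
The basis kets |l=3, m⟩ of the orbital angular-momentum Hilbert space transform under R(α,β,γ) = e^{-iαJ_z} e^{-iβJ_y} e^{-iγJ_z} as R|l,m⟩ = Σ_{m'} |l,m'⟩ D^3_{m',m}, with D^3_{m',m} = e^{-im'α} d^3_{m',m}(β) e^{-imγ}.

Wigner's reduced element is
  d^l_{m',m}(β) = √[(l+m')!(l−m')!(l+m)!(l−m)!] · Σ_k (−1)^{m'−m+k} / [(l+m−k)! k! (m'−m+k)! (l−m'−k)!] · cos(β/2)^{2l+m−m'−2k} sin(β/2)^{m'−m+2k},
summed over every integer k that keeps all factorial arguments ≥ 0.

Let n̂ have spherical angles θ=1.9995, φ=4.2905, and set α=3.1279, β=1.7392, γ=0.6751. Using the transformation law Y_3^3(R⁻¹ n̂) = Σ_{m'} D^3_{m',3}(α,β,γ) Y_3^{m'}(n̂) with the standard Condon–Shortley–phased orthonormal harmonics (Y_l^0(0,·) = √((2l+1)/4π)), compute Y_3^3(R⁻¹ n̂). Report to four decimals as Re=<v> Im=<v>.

Need the full column D^3_{m',3} for m'=−3..3 at α=3.1279, β=1.7392, γ=0.6751.
cos(β/2)=0.645132, sin(β/2)=0.764071
d^3_{-3,3}: single k=6 term ⇒ +0.198977;  D = +0.094622+0.175038i
d^3_{-2,3}: single k=5 term ⇒ +0.411522;  D = -0.190721-0.364658i
d^3_{-1,3}: single k=4 term ⇒ +0.549386;  D = +0.247926+0.490263i
d^3_{0,3}: single k=3 term ⇒ +0.535627;  D = -0.235149-0.481249i
d^3_{1,3}: single k=2 term ⇒ +0.391659;  D = +0.167110+0.354219i
d^3_{2,3}: single k=1 term ⇒ +0.209148;  D = -0.086639-0.190359i
d^3_{3,3}: single k=0 term ⇒ +0.072093;  D = +0.028963+0.066019i
Y_3^{m'}(θ=1.9995,φ=4.2905) and Σ D·Y over m':
  (+0.0946+0.1750i)·(+0.2994-0.0943i)  (-0.1907-0.3647i)·(+0.2336+0.2626i)  (+0.2479+0.4903i)·(+0.0164-0.0365i)  (-0.2351-0.4812i)·(+0.3314+0.0000i)  (+0.1671+0.3542i)·(-0.0164-0.0365i)  (-0.0866-0.1904i)·(+0.2336-0.2626i)  (+0.0290+0.0660i)·(-0.2994-0.0943i)
Y_3^3(R⁻¹ n̂) = -0.022424-0.308349i

Re=-0.0224 Im=-0.3083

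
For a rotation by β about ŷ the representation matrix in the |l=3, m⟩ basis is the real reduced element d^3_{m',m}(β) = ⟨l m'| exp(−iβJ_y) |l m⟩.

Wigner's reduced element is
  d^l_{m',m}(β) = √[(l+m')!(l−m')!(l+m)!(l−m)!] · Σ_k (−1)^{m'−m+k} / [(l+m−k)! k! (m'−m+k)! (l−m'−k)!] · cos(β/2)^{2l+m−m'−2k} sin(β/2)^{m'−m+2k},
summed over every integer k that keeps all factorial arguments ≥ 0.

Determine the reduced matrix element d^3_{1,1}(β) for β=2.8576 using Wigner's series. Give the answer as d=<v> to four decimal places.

d=0.1123

d^3_{1,1}(β=2.8576) via Wigner's sum:
c=cos(2.8576/2)=0.141520, s=sin(2.8576/2)=0.989935; N=√[24·2·24·2]=48.000000
Admissible k: 0..2 (factorial args all ≥0)
  k=0: (−1)^0·48.0000/(48)·0.1415^6·0.9899^0 = +0.000008
  k=1: (−1)^1·48.0000/(6)·0.1415^4·0.9899^2 = -0.003145
  k=2: (−1)^2·48.0000/(8)·0.1415^2·0.9899^4 = +0.115402
d^3_{1,1}(2.8576) = +0.000008 -0.003145 +0.115402 = +0.112265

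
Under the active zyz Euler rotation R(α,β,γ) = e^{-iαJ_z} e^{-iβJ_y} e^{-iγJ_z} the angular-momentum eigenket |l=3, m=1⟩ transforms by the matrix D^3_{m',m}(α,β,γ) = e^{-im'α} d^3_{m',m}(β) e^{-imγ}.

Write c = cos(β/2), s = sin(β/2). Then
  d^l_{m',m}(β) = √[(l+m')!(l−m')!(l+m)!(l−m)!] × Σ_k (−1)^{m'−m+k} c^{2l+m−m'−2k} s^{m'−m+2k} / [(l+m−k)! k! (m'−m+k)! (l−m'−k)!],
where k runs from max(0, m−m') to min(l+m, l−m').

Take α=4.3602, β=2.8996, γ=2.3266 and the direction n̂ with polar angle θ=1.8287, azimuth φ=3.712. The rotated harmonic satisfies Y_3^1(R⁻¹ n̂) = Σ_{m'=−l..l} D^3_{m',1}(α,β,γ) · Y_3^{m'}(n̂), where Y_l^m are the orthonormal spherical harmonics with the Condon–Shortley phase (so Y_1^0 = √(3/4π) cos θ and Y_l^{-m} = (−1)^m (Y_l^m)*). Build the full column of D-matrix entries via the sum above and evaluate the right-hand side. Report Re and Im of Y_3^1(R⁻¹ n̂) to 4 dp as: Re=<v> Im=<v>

Need the full column D^3_{m',1} for m'=−3..3 at α=4.3602, β=2.8996, γ=2.3266.
cos(β/2)=0.120701, sin(β/2)=0.992689
d^3_{-3,1}: single k=4 term ⇒ +0.054793;  D = -0.013108-0.053202i
d^3_{-2,1}: k∈[3..4] ⇒ +0.010879 -0.367941 = -0.357061;  D = -0.354879-0.039416i
d^3_{-1,1}: k∈[2..4] ⇒ +0.001255 -0.113179 +0.956927 = +0.845003;  D = -0.377259+0.756112i
d^3_{0,1}: k∈[1..3] ⇒ +0.000088 -0.017877 +0.403059 = +0.385270;  D = -0.264247-0.280369i
d^3_{1,1}: k∈[0..2] ⇒ +0.000003 -0.001673 +0.084884 = +0.083214;  D = +0.076528-0.032682i
d^3_{2,1}: k∈[0..1] ⇒ -0.000080 +0.010879 = +0.010799;  D = +0.000555+0.010785i
d^3_{3,1}: single k=0 term ⇒ +0.000810;  D = -0.000774-0.000240i
Y_3^{m'}(θ=1.8287,φ=3.712) and Σ D·Y over m':
  (-0.0131-0.0532i)·(+0.0528+0.3735i)  (-0.3549-0.0394i)·(-0.1016+0.2215i)  (-0.3773+0.7561i)·(+0.1775-0.1139i)  (-0.2642-0.2804i)·(+0.2546+0.0000i)  (+0.0765-0.0327i)·(-0.1775-0.1139i)  (+0.0006+0.0108i)·(-0.1016-0.2215i)  (-0.0008-0.0002i)·(-0.0528+0.3735i)
Y_3^1(R⁻¹ n̂) = +0.000984+0.019040i

Re=0.0010 Im=0.0190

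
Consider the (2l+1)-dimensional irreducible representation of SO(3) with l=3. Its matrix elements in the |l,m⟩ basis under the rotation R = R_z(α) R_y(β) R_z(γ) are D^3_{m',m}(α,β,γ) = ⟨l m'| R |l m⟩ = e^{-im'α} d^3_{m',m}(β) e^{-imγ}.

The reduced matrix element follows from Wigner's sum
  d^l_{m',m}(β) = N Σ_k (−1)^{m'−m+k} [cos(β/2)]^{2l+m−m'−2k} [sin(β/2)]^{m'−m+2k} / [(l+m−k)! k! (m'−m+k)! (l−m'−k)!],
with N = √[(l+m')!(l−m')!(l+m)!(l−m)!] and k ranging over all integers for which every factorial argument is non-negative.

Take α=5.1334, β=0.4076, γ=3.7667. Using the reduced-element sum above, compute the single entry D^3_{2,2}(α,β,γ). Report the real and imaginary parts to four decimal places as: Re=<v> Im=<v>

Split into d^3_{2,2}(β=0.4076) × two z-phases.
With c≡cos(β/2)=0.979305 and s≡sin(β/2)=0.202392, N=[120·1·120·1]^{1/2}=120.000000
k: max(0,(2)−(2))=0 … min(3+(2),3−(2))=1
  k=0: (−1)^0·120.0000/(120)·0.9793^6·0.2024^0 = +0.882077
  k=1: (−1)^1·120.0000/(24)·0.9793^4·0.2024^2 = -0.188377
d^3_{2,2}(0.4076) = +0.882077 -0.188377 = +0.693700
Phases: e^{-i·(2)·5.1334}=-0.665956+0.745991i, e^{-i·(2)·3.7667}=+0.315119-0.949052i ⇒ D=+0.345553+0.601509i

Re=0.3456 Im=0.6015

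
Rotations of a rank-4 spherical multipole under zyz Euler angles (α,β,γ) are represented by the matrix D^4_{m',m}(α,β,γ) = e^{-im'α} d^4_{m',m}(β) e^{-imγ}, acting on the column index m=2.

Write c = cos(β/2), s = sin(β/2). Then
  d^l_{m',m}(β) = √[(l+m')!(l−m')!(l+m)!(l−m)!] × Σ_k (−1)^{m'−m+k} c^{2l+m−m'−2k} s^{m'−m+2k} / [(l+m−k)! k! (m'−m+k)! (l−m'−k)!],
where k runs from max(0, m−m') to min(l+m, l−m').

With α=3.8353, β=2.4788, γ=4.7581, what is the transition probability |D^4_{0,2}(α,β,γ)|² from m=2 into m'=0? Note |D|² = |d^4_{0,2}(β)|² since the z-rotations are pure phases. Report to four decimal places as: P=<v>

First d^4_{0,2}(β=2.4788), then the phase factors e^{-i(0)α} and e^{-i(2)γ}:
With c≡cos(β/2)=0.325364 and s≡sin(β/2)=0.945589, N=[24·24·720·2]^{1/2}=910.735966
The bounds max(0,m−m')=2 and min(l+m,l−m')=4 give 3 terms
  k=2: (−1)^0·910.7360/(96)·0.3254^6·0.9456^2 = +0.010063
  k=3: (−1)^1·910.7360/(36)·0.3254^4·0.9456^4 = -0.226661
  k=4: (−1)^2·910.7360/(96)·0.3254^2·0.9456^6 = +0.717916
d^4_{0,2}(2.4788) = +0.010063 -0.226661 +0.717916 = +0.501319
|D^4_{0,2}|² = |d^4_{0,2}(β)|² = (+0.501319)² = 0.251321 (the z-rotation phases have unit modulus)

P=0.2513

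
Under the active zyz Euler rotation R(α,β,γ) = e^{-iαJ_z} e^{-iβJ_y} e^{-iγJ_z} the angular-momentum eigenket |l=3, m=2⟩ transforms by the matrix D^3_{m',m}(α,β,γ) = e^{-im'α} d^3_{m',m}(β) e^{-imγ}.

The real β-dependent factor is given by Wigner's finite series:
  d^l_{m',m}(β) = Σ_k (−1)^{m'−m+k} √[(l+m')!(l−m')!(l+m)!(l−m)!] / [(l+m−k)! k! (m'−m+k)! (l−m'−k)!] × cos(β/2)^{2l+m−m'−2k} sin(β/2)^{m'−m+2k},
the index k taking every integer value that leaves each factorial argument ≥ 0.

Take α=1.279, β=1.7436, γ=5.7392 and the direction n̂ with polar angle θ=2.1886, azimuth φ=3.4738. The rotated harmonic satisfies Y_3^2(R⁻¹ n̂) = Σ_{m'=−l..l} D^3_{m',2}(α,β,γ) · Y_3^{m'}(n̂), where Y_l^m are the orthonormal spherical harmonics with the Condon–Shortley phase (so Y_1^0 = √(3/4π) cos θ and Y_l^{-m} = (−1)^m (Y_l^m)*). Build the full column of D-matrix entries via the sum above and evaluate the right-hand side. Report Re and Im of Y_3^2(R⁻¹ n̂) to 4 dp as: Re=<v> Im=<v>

Need the full column D^3_{m',2} for m'=−3..3 at α=1.279, β=1.7436, γ=5.7392.
cos(β/2)=0.643450, sin(β/2)=0.765488
d^3_{-3,2}: single k=5 term ⇒ +0.414270;  D = +0.087404-0.404944i
d^3_{-2,2}: k∈[4..5] ⇒ +0.710810 -0.201202 = +0.509609;  D = -0.446150-0.246275i
d^3_{-1,2}: k∈[3..4] ⇒ +0.755770 -0.534820 = +0.220950;  D = -0.157910+0.154543i
d^3_{0,2}: k∈[2..3] ⇒ +0.550169 -0.778654 = -0.228484;  D = -0.106082-0.202366i
d^3_{1,2}: k∈[1..2] ⇒ +0.267000 -0.755770 = -0.488770;  D = -0.479879+0.092803i
d^3_{2,2}: k∈[0..1] ⇒ +0.070972 -0.502233 = -0.431261;  D = -0.043383+0.429074i
d^3_{3,2}: single k=0 term ⇒ -0.206817;  D = +0.191085+0.079120i
Y_3^{m'}(θ=2.1886,φ=3.4738) and Σ D·Y over m':
  (+0.0874-0.4049i)·(-0.1227+0.1897i)  (-0.4461-0.2463i)·(-0.3097+0.2425i)  (-0.1579+0.1545i)·(-0.1688+0.0582i)  (-0.1061-0.2024i)·(+0.2858+0.0000i)  (-0.4799+0.0928i)·(+0.1688+0.0582i)  (-0.0434+0.4291i)·(-0.3097-0.2425i)  (+0.1911+0.0791i)·(+0.1227+0.1897i)
Y_3^2(R⁻¹ n̂) = +0.290894-0.147434i

Re=0.2909 Im=-0.1474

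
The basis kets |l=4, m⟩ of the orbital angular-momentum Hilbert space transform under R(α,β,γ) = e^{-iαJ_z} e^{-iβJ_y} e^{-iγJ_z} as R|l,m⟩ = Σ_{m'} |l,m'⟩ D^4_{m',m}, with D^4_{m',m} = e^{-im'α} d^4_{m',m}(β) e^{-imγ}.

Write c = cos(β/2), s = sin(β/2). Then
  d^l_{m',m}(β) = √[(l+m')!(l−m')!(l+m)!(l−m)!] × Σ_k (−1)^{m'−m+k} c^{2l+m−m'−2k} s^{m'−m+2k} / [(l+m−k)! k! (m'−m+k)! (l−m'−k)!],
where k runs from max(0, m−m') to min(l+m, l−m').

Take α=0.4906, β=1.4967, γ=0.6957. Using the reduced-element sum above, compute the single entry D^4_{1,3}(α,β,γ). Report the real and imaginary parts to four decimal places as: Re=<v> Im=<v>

Re=0.2102 Im=0.1329

First d^4_{1,3}(β=1.4967), then the phase factors e^{-i(1)α} and e^{-i(3)γ}:
With c≡cos(β/2)=0.732813 and s≡sin(β/2)=0.680431, N=[120·6·5040·1]^{1/2}=1904.940944
Admissible k: 2..3 (factorial args all ≥0)
  k=2: (−1)^0·1904.9409/(240)·0.7328^6·0.6804^2 = +0.569109
  k=3: (−1)^1·1904.9409/(144)·0.7328^4·0.6804^4 = -0.817760
d^4_{1,3}(1.4967) = +0.569109 -0.817760 = -0.248651
Phases: e^{-i·(1)·0.4906}=+0.882050-0.471155i, e^{-i·(3)·0.6957}=-0.493669-0.869650i ⇒ D=+0.210155+0.132899i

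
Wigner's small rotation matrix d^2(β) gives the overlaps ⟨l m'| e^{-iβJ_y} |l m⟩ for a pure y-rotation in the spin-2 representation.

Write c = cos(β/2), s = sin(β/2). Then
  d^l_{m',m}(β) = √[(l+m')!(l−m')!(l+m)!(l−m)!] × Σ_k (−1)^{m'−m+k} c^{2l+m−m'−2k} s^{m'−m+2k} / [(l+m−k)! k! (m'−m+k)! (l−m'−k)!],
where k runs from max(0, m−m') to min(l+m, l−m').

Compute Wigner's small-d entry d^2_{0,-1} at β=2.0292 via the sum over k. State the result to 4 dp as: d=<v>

d=0.4860

d^2_{0,-1}(β=2.0292) via Wigner's sum:
c=cos(2.0292/2)=0.527960, s=sin(2.0292/2)=0.849269; N=√[2·2·1·6]=4.898979
k: max(0,(-1)−(0))=0 … min(2+(-1),2−(0))=1
  k=0: (−1)^1·4.8990/(2)·0.5280^3·0.8493^1 = -0.306142
  k=1: (−1)^2·4.8990/(2)·0.5280^1·0.8493^3 = +0.792160
d^2_{0,-1}(2.0292) = -0.306142 +0.792160 = +0.486018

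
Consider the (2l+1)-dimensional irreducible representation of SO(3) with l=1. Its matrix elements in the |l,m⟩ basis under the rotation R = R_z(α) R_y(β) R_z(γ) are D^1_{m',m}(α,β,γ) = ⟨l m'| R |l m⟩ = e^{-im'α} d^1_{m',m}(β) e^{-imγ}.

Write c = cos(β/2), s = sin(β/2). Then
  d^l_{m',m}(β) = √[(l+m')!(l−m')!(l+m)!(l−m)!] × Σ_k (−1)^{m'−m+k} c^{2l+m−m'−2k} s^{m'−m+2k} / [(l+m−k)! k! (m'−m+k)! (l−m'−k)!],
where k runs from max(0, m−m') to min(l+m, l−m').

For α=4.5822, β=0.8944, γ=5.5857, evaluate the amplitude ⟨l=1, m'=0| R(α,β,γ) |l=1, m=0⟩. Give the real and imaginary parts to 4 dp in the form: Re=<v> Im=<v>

D^1_{0,0}(4.5822,0.8944,5.5857) = e^{-i·0·4.5822}·d^1_{0,0}(0.8944)·e^{-i·0·5.5857}. Compute d first:
Half-angle: c=0.901661, s=0.432443. N=√(1·1·1·1)=1.000000
k∈{0,1} keeps every argument non-negative
  k=0: (−1)^0·1.0000/(1)·0.9017^2·0.4324^0 = +0.812993
  k=1: (−1)^1·1.0000/(1)·0.9017^0·0.4324^2 = -0.187007
d^1_{0,0}(0.8944) = +0.812993 -0.187007 = +0.625987
Attach z-rotation phases: D = e^{-i(0)(4.5822)}·(+0.625987)·e^{-i(0)(5.5857)} = +0.625987+0.000000i

Re=0.6260 Im=0.0000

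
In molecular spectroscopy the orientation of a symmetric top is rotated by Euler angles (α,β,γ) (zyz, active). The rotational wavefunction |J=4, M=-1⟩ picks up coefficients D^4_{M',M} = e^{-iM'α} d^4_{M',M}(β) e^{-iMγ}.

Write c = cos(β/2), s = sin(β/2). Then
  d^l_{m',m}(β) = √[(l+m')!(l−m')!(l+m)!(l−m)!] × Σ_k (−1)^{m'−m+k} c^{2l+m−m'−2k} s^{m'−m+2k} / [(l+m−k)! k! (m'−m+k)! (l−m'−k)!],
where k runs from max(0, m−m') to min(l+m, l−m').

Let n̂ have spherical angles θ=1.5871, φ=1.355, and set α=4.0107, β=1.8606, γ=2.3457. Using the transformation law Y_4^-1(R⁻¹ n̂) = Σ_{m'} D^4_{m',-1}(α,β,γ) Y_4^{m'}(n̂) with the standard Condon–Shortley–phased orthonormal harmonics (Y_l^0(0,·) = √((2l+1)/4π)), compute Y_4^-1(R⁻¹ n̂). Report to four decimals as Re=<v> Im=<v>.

Need the full column D^4_{m',-1} for m'=−4..4 at α=4.0107, β=1.8606, γ=2.3457.
cos(β/2)=0.597593, sin(β/2)=0.801799
d^4_{-4,-1}: single k=3 term ⇒ +0.293982;  D = +0.263285-0.130791i
d^4_{-3,-1}: k∈[2..3] ⇒ +0.232400 -0.697276 = -0.464876;  D = +0.110788-0.451482i
d^4_{-2,-1}: k∈[1..3] ⇒ +0.092585 -0.833360 +1.000140 = +0.259366;  D = -0.152484-0.209808i
d^4_{-1,-1}: k∈[0..3] ⇒ +0.016265 -0.439195 +1.581274 -0.948868 = +0.209476;  D = +0.208915+0.015323i
d^4_{0,-1}: k∈[0..3] ⇒ -0.097594 +1.054126 -1.897632 +0.569351 = -0.371749;  D = +0.260093-0.265610i
d^4_{1,-1}: k∈[0..3] ⇒ +0.292797 -1.581274 +1.423301 -0.170815 = -0.035991;  D = +0.003385+0.035831i
d^4_{2,-1}: k∈[0..2] ⇒ -0.555573 +1.500210 -0.540134 = +0.404503;  D = +0.332132+0.230892i
d^4_{3,-1}: k∈[0..1] ⇒ +0.697276 -0.753140 = -0.055864;  D = +0.053963-0.014449i
d^4_{4,-1}: single k=0 term ⇒ -0.529224;  D = -0.225450+0.478801i
Y_4^{m'}(θ=1.5871,φ=1.355) and Σ D·Y over m':
  (+0.2633-0.1308i)·(+0.2875+0.3361i)  (+0.1108-0.4515i)·(+0.0123-0.0163i)  (-0.1525-0.2098i)·(+0.3032+0.1396i)  (+0.2089+0.0153i)·(+0.0050-0.0226i)  (+0.2601-0.2656i)·(+0.3165+0.0000i)  (+0.0034+0.0358i)·(-0.0050-0.0226i)  (+0.3321+0.2309i)·(+0.3032-0.1396i)  (+0.0540-0.0144i)·(-0.0123-0.0163i)  (-0.2254+0.4788i)·(+0.2875-0.3361i)
Y_4^-1(R⁻¹ n̂) = +0.409390+0.106021i

Re=0.4094 Im=0.1060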